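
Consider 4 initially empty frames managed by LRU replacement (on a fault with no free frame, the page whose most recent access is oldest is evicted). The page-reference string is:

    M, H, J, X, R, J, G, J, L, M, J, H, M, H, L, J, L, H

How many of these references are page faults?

M -> fault, frames {M}
H -> fault, frames {M,H}
J -> fault, frames {M,H,J}
X -> fault, frames {M,H,J,X}
R -> fault, evict M, frames {H,J,X,R}
J -> hit
G -> fault, evict H, frames {X,R,J,G}
J -> hit
L -> fault, evict X, frames {R,G,J,L}
M -> fault, evict R, frames {G,J,L,M}
J -> hit
H -> fault, evict G, frames {L,M,J,H}
M -> hit
H -> hit
L -> hit
J -> hit
L -> hit
H -> hit
Page faults: 9.

9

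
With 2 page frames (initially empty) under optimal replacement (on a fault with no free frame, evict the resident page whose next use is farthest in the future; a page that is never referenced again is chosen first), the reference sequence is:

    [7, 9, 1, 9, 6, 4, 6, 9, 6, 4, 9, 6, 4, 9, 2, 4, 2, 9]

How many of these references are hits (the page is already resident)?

7 -> miss, frames {7}
9 -> miss, frames {7,9}
1 -> miss, evict 7, frames {9,1}
9 -> hit
6 -> miss, evict 1, frames {9,6}
4 -> miss, evict 9, frames {6,4}
6 -> hit
9 -> miss, evict 4, frames {6,9}
6 -> hit
4 -> miss, evict 6, frames {9,4}
9 -> hit
6 -> miss, evict 9, frames {4,6}
4 -> hit
9 -> miss, evict 6, frames {4,9}
2 -> miss, evict 9, frames {4,2}
4 -> hit
2 -> hit
9 -> miss, evict 2, frames {4,9}
Hits: 7.

7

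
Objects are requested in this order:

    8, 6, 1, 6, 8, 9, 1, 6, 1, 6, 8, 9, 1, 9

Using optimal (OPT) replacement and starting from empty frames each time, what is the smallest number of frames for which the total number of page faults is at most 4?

f=1: 14 faults
f=2: 8 faults
f=3: 5 faults
f=4: 4 faults
Smallest f with faults ≤ 4 is 4.

4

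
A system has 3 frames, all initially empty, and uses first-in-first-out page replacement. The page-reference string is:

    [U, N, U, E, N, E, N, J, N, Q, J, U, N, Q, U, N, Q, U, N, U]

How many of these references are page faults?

U: miss, frames (U)
N: miss, frames (U N)
U: hit
E: miss, frames (U N E)
N: hit
E: hit
N: hit
J: miss, evict U, frames (N E J)
N: hit
Q: miss, evict N, frames (E J Q)
J: hit
U: miss, evict E, frames (J Q U)
N: miss, evict J, frames (Q U N)
Q: hit
U: hit
N: hit
Q: hit
U: hit
N: hit
U: hit
Page faults: 7.

7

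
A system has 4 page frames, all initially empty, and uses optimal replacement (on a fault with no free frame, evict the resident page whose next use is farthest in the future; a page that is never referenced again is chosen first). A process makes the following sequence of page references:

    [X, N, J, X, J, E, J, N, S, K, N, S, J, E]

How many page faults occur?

X -> fault, frames (X)
N -> fault, frames (X N)
J -> fault, frames (X N J)
X -> hit
J -> hit
E -> fault, frames (X N J E)
J -> hit
N -> hit
S -> fault, evict X, frames (N J E S)
K -> fault, evict E, frames (N J S K)
N -> hit
S -> hit
J -> hit
E -> fault, evict K, frames (N J S E)
Page faults: 7.

7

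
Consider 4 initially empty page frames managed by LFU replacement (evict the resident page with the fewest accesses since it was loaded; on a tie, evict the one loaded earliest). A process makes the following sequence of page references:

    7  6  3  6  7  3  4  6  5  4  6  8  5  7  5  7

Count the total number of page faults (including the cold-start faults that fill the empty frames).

7 -> miss, frames [7]
6 -> miss, frames [7, 6]
3 -> miss, frames [7, 6, 3]
6 -> hit
7 -> hit
3 -> hit
4 -> miss, frames [7, 6, 3, 4]
6 -> hit
5 -> miss, evict 4, frames [7, 6, 3, 5]
4 -> miss, evict 5, frames [7, 6, 3, 4]
6 -> hit
8 -> miss, evict 4, frames [7, 6, 3, 8]
5 -> miss, evict 8, frames [7, 6, 3, 5]
7 -> hit
5 -> hit
7 -> hit
Page faults: 8.

8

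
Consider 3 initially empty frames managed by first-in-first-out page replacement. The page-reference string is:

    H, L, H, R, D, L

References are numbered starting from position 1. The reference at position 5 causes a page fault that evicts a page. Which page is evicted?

pos 1: H → fault, frames [H]
pos 2: L → fault, frames [H, L]
pos 3: H → hit
pos 4: R → fault, frames [H, L, R]
pos 5: D → fault, evict H, frames [L, R, D]
At position 5, page H is evicted.

H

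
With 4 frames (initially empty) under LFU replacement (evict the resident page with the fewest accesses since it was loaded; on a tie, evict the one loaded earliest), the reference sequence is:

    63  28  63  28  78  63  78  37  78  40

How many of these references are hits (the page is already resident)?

5

63: fault, frames [63]
28: fault, frames [63, 28]
63: hit
28: hit
78: fault, frames [63, 28, 78]
63: hit
78: hit
37: fault, frames [63, 28, 78, 37]
78: hit
40: fault, evict 37, frames [63, 28, 78, 40]
Hits: 5.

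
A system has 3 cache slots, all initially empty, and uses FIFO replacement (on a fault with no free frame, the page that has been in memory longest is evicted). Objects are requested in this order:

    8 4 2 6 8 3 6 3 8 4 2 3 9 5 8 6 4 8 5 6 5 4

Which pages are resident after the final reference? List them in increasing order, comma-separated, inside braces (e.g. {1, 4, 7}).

8 → miss, frames {8}
4 → miss, frames {8,4}
2 → miss, frames {8,4,2}
6 → miss, evict 8, frames {4,2,6}
8 → miss, evict 4, frames {2,6,8}
3 → miss, evict 2, frames {6,8,3}
6 → hit
3 → hit
8 → hit
4 → miss, evict 6, frames {8,3,4}
2 → miss, evict 8, frames {3,4,2}
3 → hit
9 → miss, evict 3, frames {4,2,9}
5 → miss, evict 4, frames {2,9,5}
8 → miss, evict 2, frames {9,5,8}
6 → miss, evict 9, frames {5,8,6}
4 → miss, evict 5, frames {8,6,4}
8 → hit
5 → miss, evict 8, frames {6,4,5}
6 → hit
5 → hit
4 → hit

{4, 5, 6}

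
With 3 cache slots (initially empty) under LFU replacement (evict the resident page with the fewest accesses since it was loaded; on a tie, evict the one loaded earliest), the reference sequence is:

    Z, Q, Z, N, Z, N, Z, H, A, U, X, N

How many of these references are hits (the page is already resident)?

5

Z → miss, frames {Z}
Q → miss, frames {Z,Q}
Z → hit
N → miss, frames {Z,Q,N}
Z → hit
N → hit
Z → hit
H → miss, evict Q, frames {Z,N,H}
A → miss, evict H, frames {Z,N,A}
U → miss, evict A, frames {Z,N,U}
X → miss, evict U, frames {Z,N,X}
N → hit
Hits: 5.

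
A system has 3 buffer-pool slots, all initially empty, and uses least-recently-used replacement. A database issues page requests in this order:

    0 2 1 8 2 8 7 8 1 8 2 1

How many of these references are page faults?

0: fault, frames {0}
2: fault, frames {0,2}
1: fault, frames {0,2,1}
8: fault, evict 0, frames {2,1,8}
2: hit
8: hit
7: fault, evict 1, frames {2,8,7}
8: hit
1: fault, evict 2, frames {7,8,1}
8: hit
2: fault, evict 7, frames {1,8,2}
1: hit
Page faults: 7.

7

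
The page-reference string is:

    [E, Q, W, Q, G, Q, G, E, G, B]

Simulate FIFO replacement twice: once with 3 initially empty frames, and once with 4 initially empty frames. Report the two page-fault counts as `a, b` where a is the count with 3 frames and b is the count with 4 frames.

3 frames: F F F . F . . F . F → 6 faults.
4 frames: F F F . F . . . . F → 5 faults.
5 < 6: adding a frame reduced faults, as is typical.

6, 5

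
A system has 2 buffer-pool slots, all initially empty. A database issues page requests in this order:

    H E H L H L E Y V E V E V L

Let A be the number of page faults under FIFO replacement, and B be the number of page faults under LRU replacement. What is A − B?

Under FIFO: F F . F F . F F F F . . . F → 9 faults.
Under LRU: F F . F . . F F F F . . . F → 8 faults.
A − B = 9 − 8 = 1.

1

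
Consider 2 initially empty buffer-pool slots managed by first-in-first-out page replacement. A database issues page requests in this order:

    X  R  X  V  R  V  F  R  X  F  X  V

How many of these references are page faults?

X: miss, frames {X}
R: miss, frames {X,R}
X: hit
V: miss, evict X, frames {R,V}
R: hit
V: hit
F: miss, evict R, frames {V,F}
R: miss, evict V, frames {F,R}
X: miss, evict F, frames {R,X}
F: miss, evict R, frames {X,F}
X: hit
V: miss, evict X, frames {F,V}
Page faults: 8.

8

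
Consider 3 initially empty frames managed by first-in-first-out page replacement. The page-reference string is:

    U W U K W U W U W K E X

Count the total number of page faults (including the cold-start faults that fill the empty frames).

5

U -> fault, frames {U}
W -> fault, frames {U,W}
U -> hit
K -> fault, frames {U,W,K}
W -> hit
U -> hit
W -> hit
U -> hit
W -> hit
K -> hit
E -> fault, evict U, frames {W,K,E}
X -> fault, evict W, frames {K,E,X}
Page faults: 5.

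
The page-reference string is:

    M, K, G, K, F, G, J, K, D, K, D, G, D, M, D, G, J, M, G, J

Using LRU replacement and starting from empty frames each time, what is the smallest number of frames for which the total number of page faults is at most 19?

f=1: 20 faults
f=2: 15 faults
f=3: 11 faults
f=4: 8 faults
f=5: 7 faults
f=6: 6 faults
Smallest f with faults ≤ 19 is 2.

2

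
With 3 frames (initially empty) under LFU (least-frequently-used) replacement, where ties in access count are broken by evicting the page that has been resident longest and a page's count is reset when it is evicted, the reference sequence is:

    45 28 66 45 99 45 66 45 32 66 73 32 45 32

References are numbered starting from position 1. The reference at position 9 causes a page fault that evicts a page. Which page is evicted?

pos 1: 45: fault, frames (45)
pos 2: 28: fault, frames (45 28)
pos 3: 66: fault, frames (45 28 66)
pos 4: 45: hit
pos 5: 99: fault, evict 28, frames (45 66 99)
pos 6: 45: hit
pos 7: 66: hit
pos 8: 45: hit
pos 9: 32: fault, evict 99, frames (45 66 32)
At position 9, page 99 is evicted.

99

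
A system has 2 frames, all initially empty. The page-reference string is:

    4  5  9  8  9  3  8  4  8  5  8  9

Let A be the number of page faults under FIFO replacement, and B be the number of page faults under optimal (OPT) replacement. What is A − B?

1

Under FIFO: F F F F . F . F F F . F → 9 faults.
Under OPT: F F F F . F . F . F . F → 8 faults.
A − B = 9 − 8 = 1.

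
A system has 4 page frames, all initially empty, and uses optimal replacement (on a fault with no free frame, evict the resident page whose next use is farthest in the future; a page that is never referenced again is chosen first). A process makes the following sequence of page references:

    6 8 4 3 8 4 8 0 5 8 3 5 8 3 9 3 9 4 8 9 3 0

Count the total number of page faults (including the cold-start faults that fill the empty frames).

8

6 -> fault, frames (6)
8 -> fault, frames (6 8)
4 -> fault, frames (6 8 4)
3 -> fault, frames (6 8 4 3)
8 -> hit
4 -> hit
8 -> hit
0 -> fault, evict 6, frames (8 4 3 0)
5 -> fault, evict 0, frames (8 4 3 5)
8 -> hit
3 -> hit
5 -> hit
8 -> hit
3 -> hit
9 -> fault, evict 5, frames (8 4 3 9)
3 -> hit
9 -> hit
4 -> hit
8 -> hit
9 -> hit
3 -> hit
0 -> fault, evict 9, frames (8 4 3 0)
Page faults: 8.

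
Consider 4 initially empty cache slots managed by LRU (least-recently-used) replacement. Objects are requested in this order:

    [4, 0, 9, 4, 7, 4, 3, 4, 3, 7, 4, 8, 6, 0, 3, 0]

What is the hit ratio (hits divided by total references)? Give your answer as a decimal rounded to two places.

0.44

4 -> fault, frames {4}
0 -> fault, frames {4,0}
9 -> fault, frames {4,0,9}
4 -> hit
7 -> fault, frames {0,9,4,7}
4 -> hit
3 -> fault, evict 0, frames {9,7,4,3}
4 -> hit
3 -> hit
7 -> hit
4 -> hit
8 -> fault, evict 9, frames {3,7,4,8}
6 -> fault, evict 3, frames {7,4,8,6}
0 -> fault, evict 7, frames {4,8,6,0}
3 -> fault, evict 4, frames {8,6,0,3}
0 -> hit
Hits: 7 of 16 references → 7/16 = 0.4375.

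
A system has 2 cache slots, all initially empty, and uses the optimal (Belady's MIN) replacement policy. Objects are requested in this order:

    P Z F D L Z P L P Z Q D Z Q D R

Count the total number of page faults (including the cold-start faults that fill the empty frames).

P: fault, frames {P}
Z: fault, frames {P,Z}
F: fault, evict P, frames {Z,F}
D: fault, evict F, frames {Z,D}
L: fault, evict D, frames {Z,L}
Z: hit
P: fault, evict Z, frames {L,P}
L: hit
P: hit
Z: fault, evict P, frames {L,Z}
Q: fault, evict L, frames {Z,Q}
D: fault, evict Q, frames {Z,D}
Z: hit
Q: fault, evict Z, frames {D,Q}
D: hit
R: fault, evict Q, frames {D,R}
Page faults: 11.

11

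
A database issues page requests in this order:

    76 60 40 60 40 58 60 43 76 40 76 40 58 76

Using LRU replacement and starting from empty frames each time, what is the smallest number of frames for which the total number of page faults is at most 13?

2

f=1: 14 faults
f=2: 10 faults
f=3: 8 faults
f=4: 8 faults
f=5: 5 faults
Smallest f with faults ≤ 13 is 2.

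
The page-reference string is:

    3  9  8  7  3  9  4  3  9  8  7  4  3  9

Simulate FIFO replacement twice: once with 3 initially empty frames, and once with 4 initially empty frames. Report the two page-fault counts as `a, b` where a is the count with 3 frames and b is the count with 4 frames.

11, 12

3 frames: F F F F F F F . . F F . F F → 11 faults.
4 frames: F F F F . . F F F F F F F F → 12 faults.
12 > 11: adding a frame increased faults — Belady's anomaly.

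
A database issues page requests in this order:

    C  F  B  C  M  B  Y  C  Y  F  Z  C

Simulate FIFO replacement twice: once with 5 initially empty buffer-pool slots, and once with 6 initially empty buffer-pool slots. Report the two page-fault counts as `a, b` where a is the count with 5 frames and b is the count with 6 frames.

7, 6

5 frames: F F F . F . F . . . F F → 7 faults.
6 frames: F F F . F . F . . . F . → 6 faults.
6 < 7: adding a frame reduced faults, as is typical.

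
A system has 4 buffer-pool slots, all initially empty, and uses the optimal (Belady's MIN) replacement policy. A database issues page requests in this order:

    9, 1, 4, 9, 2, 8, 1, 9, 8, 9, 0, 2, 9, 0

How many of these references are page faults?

9 -> miss, frames {9}
1 -> miss, frames {9,1}
4 -> miss, frames {9,1,4}
9 -> hit
2 -> miss, frames {9,1,4,2}
8 -> miss, evict 4, frames {9,1,2,8}
1 -> hit
9 -> hit
8 -> hit
9 -> hit
0 -> miss, evict 8, frames {9,1,2,0}
2 -> hit
9 -> hit
0 -> hit
Page faults: 6.

6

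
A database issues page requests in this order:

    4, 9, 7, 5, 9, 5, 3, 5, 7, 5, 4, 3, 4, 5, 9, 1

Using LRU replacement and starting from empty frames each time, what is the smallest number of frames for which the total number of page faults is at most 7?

f=1: 16 faults
f=2: 12 faults
f=3: 10 faults
f=4: 8 faults
f=5: 6 faults
f=6: 6 faults
Smallest f with faults ≤ 7 is 5.

5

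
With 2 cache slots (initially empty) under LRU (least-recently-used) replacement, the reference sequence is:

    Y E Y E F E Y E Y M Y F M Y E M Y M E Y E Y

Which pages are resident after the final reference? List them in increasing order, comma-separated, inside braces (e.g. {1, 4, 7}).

{E, Y}

Y: miss, frames [Y]
E: miss, frames [Y, E]
Y: hit
E: hit
F: miss, evict Y, frames [E, F]
E: hit
Y: miss, evict F, frames [E, Y]
E: hit
Y: hit
M: miss, evict E, frames [Y, M]
Y: hit
F: miss, evict M, frames [Y, F]
M: miss, evict Y, frames [F, M]
Y: miss, evict F, frames [M, Y]
E: miss, evict M, frames [Y, E]
M: miss, evict Y, frames [E, M]
Y: miss, evict E, frames [M, Y]
M: hit
E: miss, evict Y, frames [M, E]
Y: miss, evict M, frames [E, Y]
E: hit
Y: hit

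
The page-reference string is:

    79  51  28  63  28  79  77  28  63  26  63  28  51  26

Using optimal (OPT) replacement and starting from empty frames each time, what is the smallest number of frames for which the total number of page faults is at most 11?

f=1: 14 faults
f=2: 10 faults
f=3: 7 faults
f=4: 6 faults
f=5: 6 faults
f=6: 6 faults
Smallest f with faults ≤ 11 is 2.

2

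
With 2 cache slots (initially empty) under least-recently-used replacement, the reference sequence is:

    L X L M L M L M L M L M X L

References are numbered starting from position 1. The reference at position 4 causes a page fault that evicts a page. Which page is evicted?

pos 1: L: miss, frames {L}
pos 2: X: miss, frames {L,X}
pos 3: L: hit
pos 4: M: miss, evict X, frames {L,M}
At position 4, page X is evicted.

X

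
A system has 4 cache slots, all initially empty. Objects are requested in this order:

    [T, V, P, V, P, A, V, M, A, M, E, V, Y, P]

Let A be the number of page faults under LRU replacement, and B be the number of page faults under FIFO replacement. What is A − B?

-1

Under LRU: F F F . . F . F . . F . F F → 8 faults.
Under FIFO: F F F . . F . F . . F F F F → 9 faults.
A − B = 8 − 9 = -1.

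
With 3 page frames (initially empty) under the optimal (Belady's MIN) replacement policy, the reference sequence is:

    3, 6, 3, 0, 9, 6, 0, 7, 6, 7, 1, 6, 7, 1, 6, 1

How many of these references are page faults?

3: miss, frames [3]
6: miss, frames [3, 6]
3: hit
0: miss, frames [3, 6, 0]
9: miss, evict 3, frames [6, 0, 9]
6: hit
0: hit
7: miss, evict 9, frames [6, 0, 7]
6: hit
7: hit
1: miss, evict 0, frames [6, 7, 1]
6: hit
7: hit
1: hit
6: hit
1: hit
Page faults: 6.

6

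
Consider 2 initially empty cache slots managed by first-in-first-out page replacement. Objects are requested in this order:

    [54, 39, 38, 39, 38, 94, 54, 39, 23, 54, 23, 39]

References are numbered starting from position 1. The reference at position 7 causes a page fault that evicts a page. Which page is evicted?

38

pos 1: 54: fault, frames [54]
pos 2: 39: fault, frames [54, 39]
pos 3: 38: fault, evict 54, frames [39, 38]
pos 4: 39: hit
pos 5: 38: hit
pos 6: 94: fault, evict 39, frames [38, 94]
pos 7: 54: fault, evict 38, frames [94, 54]
At position 7, page 38 is evicted.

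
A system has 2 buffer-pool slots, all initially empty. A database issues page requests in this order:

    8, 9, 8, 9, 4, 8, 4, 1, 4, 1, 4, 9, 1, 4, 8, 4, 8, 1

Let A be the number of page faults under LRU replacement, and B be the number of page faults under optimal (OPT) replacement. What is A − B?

2

Under LRU: F F . . F F . F . . . F F F F . . F → 10 faults.
Under OPT: F F . . F . . F . . . F . F F . . F → 8 faults.
A − B = 10 − 8 = 2.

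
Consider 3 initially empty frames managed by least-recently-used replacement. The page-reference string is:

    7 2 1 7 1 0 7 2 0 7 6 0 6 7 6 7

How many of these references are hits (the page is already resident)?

7: miss, frames (7)
2: miss, frames (7 2)
1: miss, frames (7 2 1)
7: hit
1: hit
0: miss, evict 2, frames (7 1 0)
7: hit
2: miss, evict 1, frames (0 7 2)
0: hit
7: hit
6: miss, evict 2, frames (0 7 6)
0: hit
6: hit
7: hit
6: hit
7: hit
Hits: 10.

10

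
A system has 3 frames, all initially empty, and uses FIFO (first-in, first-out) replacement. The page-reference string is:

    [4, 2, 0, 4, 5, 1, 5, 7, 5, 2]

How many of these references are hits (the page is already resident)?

4 → miss, frames (4)
2 → miss, frames (4 2)
0 → miss, frames (4 2 0)
4 → hit
5 → miss, evict 4, frames (2 0 5)
1 → miss, evict 2, frames (0 5 1)
5 → hit
7 → miss, evict 0, frames (5 1 7)
5 → hit
2 → miss, evict 5, frames (1 7 2)
Hits: 3.

3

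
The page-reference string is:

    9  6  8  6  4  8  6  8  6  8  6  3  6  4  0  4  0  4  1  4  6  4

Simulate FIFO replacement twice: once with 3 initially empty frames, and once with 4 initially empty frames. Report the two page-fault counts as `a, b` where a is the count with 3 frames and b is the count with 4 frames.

3 frames: F F F . F . . . . . . F F . F F . . F . F . → 10 faults.
4 frames: F F F . F . . . . . . F . . F . . . F . F F → 9 faults.
9 < 10: adding a frame reduced faults, as is typical.

10, 9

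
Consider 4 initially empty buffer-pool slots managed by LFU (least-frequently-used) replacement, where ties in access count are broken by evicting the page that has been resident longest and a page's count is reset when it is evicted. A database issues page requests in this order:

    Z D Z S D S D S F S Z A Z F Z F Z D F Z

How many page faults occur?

6

Z -> miss, frames {Z}
D -> miss, frames {Z,D}
Z -> hit
S -> miss, frames {Z,D,S}
D -> hit
S -> hit
D -> hit
S -> hit
F -> miss, frames {Z,D,S,F}
S -> hit
Z -> hit
A -> miss, evict F, frames {Z,D,S,A}
Z -> hit
F -> miss, evict A, frames {Z,D,S,F}
Z -> hit
F -> hit
Z -> hit
D -> hit
F -> hit
Z -> hit
Page faults: 6.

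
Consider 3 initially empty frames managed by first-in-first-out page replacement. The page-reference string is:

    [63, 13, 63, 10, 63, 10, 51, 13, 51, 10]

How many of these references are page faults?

4

63 -> fault, frames (63)
13 -> fault, frames (63 13)
63 -> hit
10 -> fault, frames (63 13 10)
63 -> hit
10 -> hit
51 -> fault, evict 63, frames (13 10 51)
13 -> hit
51 -> hit
10 -> hit
Page faults: 4.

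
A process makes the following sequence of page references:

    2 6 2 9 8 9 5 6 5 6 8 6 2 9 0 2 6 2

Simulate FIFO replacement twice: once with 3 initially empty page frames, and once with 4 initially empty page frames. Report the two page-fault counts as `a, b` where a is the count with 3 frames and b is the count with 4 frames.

3 frames: F F . F F . F F . . . . F F F . F F → 11 faults.
4 frames: F F . F F . F . . . . . F . F . F . → 8 faults.
8 < 11: adding a frame reduced faults, as is typical.

11, 8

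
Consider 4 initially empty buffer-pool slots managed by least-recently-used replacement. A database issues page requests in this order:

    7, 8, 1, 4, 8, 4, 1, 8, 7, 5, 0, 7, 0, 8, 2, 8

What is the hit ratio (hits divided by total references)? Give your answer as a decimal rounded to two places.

7 → fault, frames {7}
8 → fault, frames {7,8}
1 → fault, frames {7,8,1}
4 → fault, frames {7,8,1,4}
8 → hit
4 → hit
1 → hit
8 → hit
7 → hit
5 → fault, evict 4, frames {1,8,7,5}
0 → fault, evict 1, frames {8,7,5,0}
7 → hit
0 → hit
8 → hit
2 → fault, evict 5, frames {7,0,8,2}
8 → hit
Hits: 9 of 16 references → 9/16 = 0.5625.

0.56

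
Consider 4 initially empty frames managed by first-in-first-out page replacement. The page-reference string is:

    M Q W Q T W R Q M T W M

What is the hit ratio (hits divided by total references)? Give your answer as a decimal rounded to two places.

0.50

M → fault, frames (M)
Q → fault, frames (M Q)
W → fault, frames (M Q W)
Q → hit
T → fault, frames (M Q W T)
W → hit
R → fault, evict M, frames (Q W T R)
Q → hit
M → fault, evict Q, frames (W T R M)
T → hit
W → hit
M → hit
Hits: 6 of 12 references → 6/12 = 0.5000.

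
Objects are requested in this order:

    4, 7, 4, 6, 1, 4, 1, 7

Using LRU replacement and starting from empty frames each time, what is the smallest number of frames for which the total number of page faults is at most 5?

f=1: 8 faults
f=2: 6 faults
f=3: 5 faults
f=4: 4 faults
Smallest f with faults ≤ 5 is 3.

3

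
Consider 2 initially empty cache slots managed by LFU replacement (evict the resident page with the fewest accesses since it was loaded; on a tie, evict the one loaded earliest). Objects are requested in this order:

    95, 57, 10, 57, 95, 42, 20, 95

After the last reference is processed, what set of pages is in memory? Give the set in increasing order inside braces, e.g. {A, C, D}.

95 -> miss, frames (95)
57 -> miss, frames (95 57)
10 -> miss, evict 95, frames (57 10)
57 -> hit
95 -> miss, evict 10, frames (57 95)
42 -> miss, evict 95, frames (57 42)
20 -> miss, evict 42, frames (57 20)
95 -> miss, evict 20, frames (57 95)

{57, 95}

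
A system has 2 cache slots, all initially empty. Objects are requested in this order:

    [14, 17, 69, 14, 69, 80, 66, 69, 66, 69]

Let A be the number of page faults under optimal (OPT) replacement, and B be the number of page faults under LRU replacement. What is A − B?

Under OPT: F F F . . F F . . . → 5 faults.
Under LRU: F F F F . F F F . . → 7 faults.
A − B = 5 − 7 = -2.

-2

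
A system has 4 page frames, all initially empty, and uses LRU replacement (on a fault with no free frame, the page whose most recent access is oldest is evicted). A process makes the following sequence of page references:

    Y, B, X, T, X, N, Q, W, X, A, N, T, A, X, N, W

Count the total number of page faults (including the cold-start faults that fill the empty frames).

11

Y → fault, frames (Y)
B → fault, frames (Y B)
X → fault, frames (Y B X)
T → fault, frames (Y B X T)
X → hit
N → fault, evict Y, frames (B T X N)
Q → fault, evict B, frames (T X N Q)
W → fault, evict T, frames (X N Q W)
X → hit
A → fault, evict N, frames (Q W X A)
N → fault, evict Q, frames (W X A N)
T → fault, evict W, frames (X A N T)
A → hit
X → hit
N → hit
W → fault, evict T, frames (A X N W)
Page faults: 11.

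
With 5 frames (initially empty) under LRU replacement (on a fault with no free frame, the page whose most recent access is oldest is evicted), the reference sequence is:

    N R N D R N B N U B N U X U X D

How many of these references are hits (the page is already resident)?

9

N → miss, frames [N]
R → miss, frames [N, R]
N → hit
D → miss, frames [R, N, D]
R → hit
N → hit
B → miss, frames [D, R, N, B]
N → hit
U → miss, frames [D, R, B, N, U]
B → hit
N → hit
U → hit
X → miss, evict D, frames [R, B, N, U, X]
U → hit
X → hit
D → miss, evict R, frames [B, N, U, X, D]
Hits: 9.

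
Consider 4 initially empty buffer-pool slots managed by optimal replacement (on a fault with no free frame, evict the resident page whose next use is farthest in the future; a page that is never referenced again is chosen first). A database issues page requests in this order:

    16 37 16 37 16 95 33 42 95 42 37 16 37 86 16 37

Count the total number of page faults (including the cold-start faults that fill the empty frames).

6

16: miss, frames (16)
37: miss, frames (16 37)
16: hit
37: hit
16: hit
95: miss, frames (16 37 95)
33: miss, frames (16 37 95 33)
42: miss, evict 33, frames (16 37 95 42)
95: hit
42: hit
37: hit
16: hit
37: hit
86: miss, evict 42, frames (16 37 95 86)
16: hit
37: hit
Page faults: 6.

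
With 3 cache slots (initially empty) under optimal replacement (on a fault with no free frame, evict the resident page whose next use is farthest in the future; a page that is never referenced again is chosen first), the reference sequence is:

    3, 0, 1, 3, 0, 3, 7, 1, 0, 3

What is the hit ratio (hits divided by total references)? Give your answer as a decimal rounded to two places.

0.50

3: miss, frames (3)
0: miss, frames (3 0)
1: miss, frames (3 0 1)
3: hit
0: hit
3: hit
7: miss, evict 3, frames (0 1 7)
1: hit
0: hit
3: miss, evict 7, frames (0 1 3)
Hits: 5 of 10 references → 5/10 = 0.5000.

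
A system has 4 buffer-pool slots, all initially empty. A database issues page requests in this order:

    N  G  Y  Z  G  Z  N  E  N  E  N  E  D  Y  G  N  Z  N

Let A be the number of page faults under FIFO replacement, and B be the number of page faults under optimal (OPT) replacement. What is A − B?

Under FIFO: F F F F . . . F F . . . F F F . F F → 11 faults.
Under OPT: F F F F . . . F . . . . F . . . F . → 7 faults.
A − B = 11 − 7 = 4.

4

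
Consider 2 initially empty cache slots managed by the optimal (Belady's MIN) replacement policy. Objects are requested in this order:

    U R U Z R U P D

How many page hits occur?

U -> fault, frames (U)
R -> fault, frames (U R)
U -> hit
Z -> fault, evict U, frames (R Z)
R -> hit
U -> fault, evict Z, frames (R U)
P -> fault, evict U, frames (R P)
D -> fault, evict P, frames (R D)
Hits: 2.

2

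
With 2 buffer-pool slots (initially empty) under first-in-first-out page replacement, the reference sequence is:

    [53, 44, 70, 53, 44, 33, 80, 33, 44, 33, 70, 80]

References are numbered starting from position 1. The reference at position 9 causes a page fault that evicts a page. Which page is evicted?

pos 1: 53: miss, frames (53)
pos 2: 44: miss, frames (53 44)
pos 3: 70: miss, evict 53, frames (44 70)
pos 4: 53: miss, evict 44, frames (70 53)
pos 5: 44: miss, evict 70, frames (53 44)
pos 6: 33: miss, evict 53, frames (44 33)
pos 7: 80: miss, evict 44, frames (33 80)
pos 8: 33: hit
pos 9: 44: miss, evict 33, frames (80 44)
At position 9, page 33 is evicted.

33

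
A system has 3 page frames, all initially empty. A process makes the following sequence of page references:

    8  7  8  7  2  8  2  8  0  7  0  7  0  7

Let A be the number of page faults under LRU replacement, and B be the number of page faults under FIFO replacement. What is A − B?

Under LRU: F F . . F . . . F F . . . . → 5 faults.
Under FIFO: F F . . F . . . F . . . . . → 4 faults.
A − B = 5 − 4 = 1.

1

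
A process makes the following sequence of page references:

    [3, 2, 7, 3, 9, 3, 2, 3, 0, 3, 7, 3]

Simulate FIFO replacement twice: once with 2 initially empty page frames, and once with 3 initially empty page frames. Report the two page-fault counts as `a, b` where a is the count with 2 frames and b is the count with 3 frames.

2 frames: F F F F F . F F F . F F → 10 faults.
3 frames: F F F . F F F . F . F F → 9 faults.
9 < 10: adding a frame reduced faults, as is typical.

10, 9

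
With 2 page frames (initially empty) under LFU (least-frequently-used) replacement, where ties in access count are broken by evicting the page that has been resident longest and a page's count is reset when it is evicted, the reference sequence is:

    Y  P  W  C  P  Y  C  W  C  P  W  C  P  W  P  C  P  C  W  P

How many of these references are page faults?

15

Y → fault, frames {Y}
P → fault, frames {Y,P}
W → fault, evict Y, frames {P,W}
C → fault, evict P, frames {W,C}
P → fault, evict W, frames {C,P}
Y → fault, evict C, frames {P,Y}
C → fault, evict P, frames {Y,C}
W → fault, evict Y, frames {C,W}
C → hit
P → fault, evict W, frames {C,P}
W → fault, evict P, frames {C,W}
C → hit
P → fault, evict W, frames {C,P}
W → fault, evict P, frames {C,W}
P → fault, evict W, frames {C,P}
C → hit
P → hit
C → hit
W → fault, evict P, frames {C,W}
P → fault, evict W, frames {C,P}
Page faults: 15.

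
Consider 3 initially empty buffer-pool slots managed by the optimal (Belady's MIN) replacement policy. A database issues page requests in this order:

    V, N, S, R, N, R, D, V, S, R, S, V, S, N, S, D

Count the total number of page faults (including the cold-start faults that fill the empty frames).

V: miss, frames (V)
N: miss, frames (V N)
S: miss, frames (V N S)
R: miss, evict S, frames (V N R)
N: hit
R: hit
D: miss, evict N, frames (V R D)
V: hit
S: miss, evict D, frames (V R S)
R: hit
S: hit
V: hit
S: hit
N: miss, evict R, frames (V S N)
S: hit
D: miss, evict N, frames (V S D)
Page faults: 8.

8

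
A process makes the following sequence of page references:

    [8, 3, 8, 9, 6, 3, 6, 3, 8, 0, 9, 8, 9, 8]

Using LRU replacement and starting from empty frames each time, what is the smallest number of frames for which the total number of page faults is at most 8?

3

f=1: 14 faults
f=2: 9 faults
f=3: 8 faults
f=4: 6 faults
f=5: 5 faults
Smallest f with faults ≤ 8 is 3.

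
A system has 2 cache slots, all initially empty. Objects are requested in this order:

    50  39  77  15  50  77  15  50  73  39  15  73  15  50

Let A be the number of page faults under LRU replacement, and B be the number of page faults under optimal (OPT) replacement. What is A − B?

Under LRU: F F F F F F F F F F F F . F → 13 faults.
Under OPT: F F F F . F . F F F . F . F → 10 faults.
A − B = 13 − 10 = 3.

3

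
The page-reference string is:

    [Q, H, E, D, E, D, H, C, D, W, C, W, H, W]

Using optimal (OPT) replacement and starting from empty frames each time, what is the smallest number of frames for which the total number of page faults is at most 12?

f=1: 14 faults
f=2: 8 faults
f=3: 6 faults
f=4: 6 faults
f=5: 6 faults
f=6: 6 faults
Smallest f with faults ≤ 12 is 2.

2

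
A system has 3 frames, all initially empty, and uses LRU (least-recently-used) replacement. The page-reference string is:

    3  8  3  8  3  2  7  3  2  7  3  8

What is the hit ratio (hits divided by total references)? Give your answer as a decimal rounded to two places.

3 → miss, frames {3}
8 → miss, frames {3,8}
3 → hit
8 → hit
3 → hit
2 → miss, frames {8,3,2}
7 → miss, evict 8, frames {3,2,7}
3 → hit
2 → hit
7 → hit
3 → hit
8 → miss, evict 2, frames {7,3,8}
Hits: 7 of 12 references → 7/12 = 0.5833.

0.58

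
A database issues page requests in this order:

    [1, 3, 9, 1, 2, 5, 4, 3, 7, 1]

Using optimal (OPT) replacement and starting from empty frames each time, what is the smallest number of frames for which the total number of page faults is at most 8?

f=1: 10 faults
f=2: 8 faults
f=3: 7 faults
f=4: 7 faults
f=5: 7 faults
f=6: 7 faults
f=7: 7 faults
Smallest f with faults ≤ 8 is 2.

2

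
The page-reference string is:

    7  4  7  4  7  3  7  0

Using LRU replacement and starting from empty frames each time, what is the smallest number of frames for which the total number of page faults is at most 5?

2

f=1: 8 faults
f=2: 4 faults
f=3: 4 faults
f=4: 4 faults
Smallest f with faults ≤ 5 is 2.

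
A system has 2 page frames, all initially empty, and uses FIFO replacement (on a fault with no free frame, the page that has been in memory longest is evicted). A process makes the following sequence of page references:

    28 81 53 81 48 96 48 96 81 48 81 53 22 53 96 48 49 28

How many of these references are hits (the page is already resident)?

28 -> fault, frames {28}
81 -> fault, frames {28,81}
53 -> fault, evict 28, frames {81,53}
81 -> hit
48 -> fault, evict 81, frames {53,48}
96 -> fault, evict 53, frames {48,96}
48 -> hit
96 -> hit
81 -> fault, evict 48, frames {96,81}
48 -> fault, evict 96, frames {81,48}
81 -> hit
53 -> fault, evict 81, frames {48,53}
22 -> fault, evict 48, frames {53,22}
53 -> hit
96 -> fault, evict 53, frames {22,96}
48 -> fault, evict 22, frames {96,48}
49 -> fault, evict 96, frames {48,49}
28 -> fault, evict 48, frames {49,28}
Hits: 5.

5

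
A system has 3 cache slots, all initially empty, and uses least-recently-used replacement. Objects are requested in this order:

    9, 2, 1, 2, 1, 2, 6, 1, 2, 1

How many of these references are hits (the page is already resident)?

6

9 -> fault, frames {9}
2 -> fault, frames {9,2}
1 -> fault, frames {9,2,1}
2 -> hit
1 -> hit
2 -> hit
6 -> fault, evict 9, frames {1,2,6}
1 -> hit
2 -> hit
1 -> hit
Hits: 6.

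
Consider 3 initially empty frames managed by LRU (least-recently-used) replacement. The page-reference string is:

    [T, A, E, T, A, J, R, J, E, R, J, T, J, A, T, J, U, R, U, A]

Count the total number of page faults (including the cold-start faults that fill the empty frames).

T: miss, frames (T)
A: miss, frames (T A)
E: miss, frames (T A E)
T: hit
A: hit
J: miss, evict E, frames (T A J)
R: miss, evict T, frames (A J R)
J: hit
E: miss, evict A, frames (R J E)
R: hit
J: hit
T: miss, evict E, frames (R J T)
J: hit
A: miss, evict R, frames (T J A)
T: hit
J: hit
U: miss, evict A, frames (T J U)
R: miss, evict T, frames (J U R)
U: hit
A: miss, evict J, frames (R U A)
Page faults: 11.

11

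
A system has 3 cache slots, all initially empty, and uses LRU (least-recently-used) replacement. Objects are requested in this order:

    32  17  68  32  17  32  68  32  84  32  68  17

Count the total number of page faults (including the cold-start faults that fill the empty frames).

32 → fault, frames {32}
17 → fault, frames {32,17}
68 → fault, frames {32,17,68}
32 → hit
17 → hit
32 → hit
68 → hit
32 → hit
84 → fault, evict 17, frames {68,32,84}
32 → hit
68 → hit
17 → fault, evict 84, frames {32,68,17}
Page faults: 5.

5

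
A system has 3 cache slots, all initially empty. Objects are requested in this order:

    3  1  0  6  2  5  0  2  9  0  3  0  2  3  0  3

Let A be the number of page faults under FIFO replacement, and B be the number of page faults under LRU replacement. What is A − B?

1

Under FIFO: F F F F F F F . F . F . F . F . → 11 faults.
Under LRU: F F F F F F F . F . F . F . . . → 10 faults.
A − B = 11 − 10 = 1.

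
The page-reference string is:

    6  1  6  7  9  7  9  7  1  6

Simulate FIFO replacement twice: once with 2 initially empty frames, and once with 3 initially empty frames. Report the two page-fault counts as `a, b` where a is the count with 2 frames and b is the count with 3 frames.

6, 5

2 frames: F F . F F . . . F F → 6 faults.
3 frames: F F . F F . . . . F → 5 faults.
5 < 6: adding a frame reduced faults, as is typical.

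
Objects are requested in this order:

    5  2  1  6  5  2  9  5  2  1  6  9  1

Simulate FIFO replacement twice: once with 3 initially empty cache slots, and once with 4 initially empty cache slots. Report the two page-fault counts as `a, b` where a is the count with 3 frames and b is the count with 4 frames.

3 frames: F F F F F F F . . F F . . → 9 faults.
4 frames: F F F F . . F F F F F F . → 10 faults.
10 > 9: adding a frame increased faults — Belady's anomaly.

9, 10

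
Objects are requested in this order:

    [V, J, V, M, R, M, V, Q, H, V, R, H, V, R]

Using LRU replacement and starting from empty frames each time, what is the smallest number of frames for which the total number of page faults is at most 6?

f=1: 14 faults
f=2: 12 faults
f=3: 7 faults
f=4: 7 faults
f=5: 6 faults
f=6: 6 faults
Smallest f with faults ≤ 6 is 5.

5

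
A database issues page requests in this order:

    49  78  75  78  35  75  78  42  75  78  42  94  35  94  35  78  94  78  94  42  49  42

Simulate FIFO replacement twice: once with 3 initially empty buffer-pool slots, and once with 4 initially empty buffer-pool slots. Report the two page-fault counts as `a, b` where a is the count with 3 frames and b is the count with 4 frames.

3 frames: F F F . F . . F . F . F F . . . . . . F F . → 10 faults.
4 frames: F F F . F . . F . . . F . . . F . . . . F . → 8 faults.
8 < 10: adding a frame reduced faults, as is typical.

10, 8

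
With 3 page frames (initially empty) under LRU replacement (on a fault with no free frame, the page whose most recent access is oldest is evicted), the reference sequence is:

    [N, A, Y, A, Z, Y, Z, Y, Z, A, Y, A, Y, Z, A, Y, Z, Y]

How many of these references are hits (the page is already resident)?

14

N -> fault, frames {N}
A -> fault, frames {N,A}
Y -> fault, frames {N,A,Y}
A -> hit
Z -> fault, evict N, frames {Y,A,Z}
Y -> hit
Z -> hit
Y -> hit
Z -> hit
A -> hit
Y -> hit
A -> hit
Y -> hit
Z -> hit
A -> hit
Y -> hit
Z -> hit
Y -> hit
Hits: 14.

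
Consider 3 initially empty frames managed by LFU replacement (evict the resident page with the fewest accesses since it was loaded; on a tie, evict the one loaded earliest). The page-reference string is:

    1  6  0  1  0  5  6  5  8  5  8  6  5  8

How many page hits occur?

1: miss, frames {1}
6: miss, frames {1,6}
0: miss, frames {1,6,0}
1: hit
0: hit
5: miss, evict 6, frames {1,0,5}
6: miss, evict 5, frames {1,0,6}
5: miss, evict 6, frames {1,0,5}
8: miss, evict 5, frames {1,0,8}
5: miss, evict 8, frames {1,0,5}
8: miss, evict 5, frames {1,0,8}
6: miss, evict 8, frames {1,0,6}
5: miss, evict 6, frames {1,0,5}
8: miss, evict 5, frames {1,0,8}
Hits: 2.

2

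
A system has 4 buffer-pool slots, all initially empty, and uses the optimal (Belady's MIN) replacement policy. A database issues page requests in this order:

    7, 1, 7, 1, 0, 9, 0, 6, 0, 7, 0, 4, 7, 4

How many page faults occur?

6

7 -> miss, frames {7}
1 -> miss, frames {7,1}
7 -> hit
1 -> hit
0 -> miss, frames {7,1,0}
9 -> miss, frames {7,1,0,9}
0 -> hit
6 -> miss, evict 9, frames {7,1,0,6}
0 -> hit
7 -> hit
0 -> hit
4 -> miss, evict 6, frames {7,1,0,4}
7 -> hit
4 -> hit
Page faults: 6.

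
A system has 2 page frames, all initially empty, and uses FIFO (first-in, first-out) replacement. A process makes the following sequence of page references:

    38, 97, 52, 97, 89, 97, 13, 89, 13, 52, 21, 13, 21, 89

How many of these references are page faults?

38: fault, frames (38)
97: fault, frames (38 97)
52: fault, evict 38, frames (97 52)
97: hit
89: fault, evict 97, frames (52 89)
97: fault, evict 52, frames (89 97)
13: fault, evict 89, frames (97 13)
89: fault, evict 97, frames (13 89)
13: hit
52: fault, evict 13, frames (89 52)
21: fault, evict 89, frames (52 21)
13: fault, evict 52, frames (21 13)
21: hit
89: fault, evict 21, frames (13 89)
Page faults: 11.

11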